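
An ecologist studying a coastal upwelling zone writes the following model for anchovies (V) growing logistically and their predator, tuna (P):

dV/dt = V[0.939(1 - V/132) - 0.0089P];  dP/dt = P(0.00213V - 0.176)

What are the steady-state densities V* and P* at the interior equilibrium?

From dP/dt = 0 with P > 0: 0.00213V* = 0.176, so V* = 82.6.
Substitute into dV/dt = 0: 0.939(1 - 82.6/132) = 0.0089P*.
The bracket is 0.374, giving P* = 0.351/0.0089 = 39.5.

V* ≈ 82.6, P* ≈ 39.5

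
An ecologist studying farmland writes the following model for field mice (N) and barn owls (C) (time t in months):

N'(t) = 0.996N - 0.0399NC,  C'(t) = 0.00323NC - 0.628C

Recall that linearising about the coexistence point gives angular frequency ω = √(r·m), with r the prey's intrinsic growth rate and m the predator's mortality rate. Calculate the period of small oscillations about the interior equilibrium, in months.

Here r = 0.996 and m = 0.628, so r·m = 0.625.
ω = √0.625 = 0.791 per month, hence T = 2π/ω ≈ 7.94 months.

T ≈ 7.94 months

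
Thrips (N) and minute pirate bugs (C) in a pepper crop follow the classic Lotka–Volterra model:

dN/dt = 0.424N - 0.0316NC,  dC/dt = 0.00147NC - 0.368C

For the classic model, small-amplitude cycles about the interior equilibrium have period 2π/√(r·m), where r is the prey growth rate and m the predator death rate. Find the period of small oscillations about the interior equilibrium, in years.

Here r = 0.424 and m = 0.368, so r·m = 0.156.
ω = √0.156 = 0.395 per year, hence T = 2π/ω ≈ 15.9 years.

T ≈ 15.9 years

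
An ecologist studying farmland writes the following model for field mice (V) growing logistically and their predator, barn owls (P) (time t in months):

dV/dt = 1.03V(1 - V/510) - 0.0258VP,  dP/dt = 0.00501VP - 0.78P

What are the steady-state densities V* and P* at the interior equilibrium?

V* ≈ 156, P* ≈ 27.7

From dP/dt = 0 with P > 0: 0.00501V* = 0.78, so V* = 156.
Substitute into dV/dt = 0: 1.03(1 - 156/510) = 0.0258P*.
The bracket is 0.695, giving P* = 0.716/0.0258 = 27.7.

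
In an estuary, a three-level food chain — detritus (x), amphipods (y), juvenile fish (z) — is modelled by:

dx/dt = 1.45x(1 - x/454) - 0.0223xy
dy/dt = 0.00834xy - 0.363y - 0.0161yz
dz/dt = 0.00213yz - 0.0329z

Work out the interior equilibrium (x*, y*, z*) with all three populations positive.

x* ≈ 346, y* ≈ 15.4, z* ≈ 157

From dz/dt = 0: 0.00213y* = 0.0329, so y* = 15.4.
From dx/dt = 0: 1.45(1 - x*/454) = 0.0223·15.4, giving x* = 454·(1 - 0.238) = 346.
From dy/dt = 0: 0.00834·346 - 0.363 = 0.0161z*, so z* = 2.52/0.0161 = 157.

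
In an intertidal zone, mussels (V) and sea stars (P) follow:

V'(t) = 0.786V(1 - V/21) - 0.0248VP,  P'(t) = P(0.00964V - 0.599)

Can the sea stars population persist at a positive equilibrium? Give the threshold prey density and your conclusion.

The predator equation gives dP/dt > 0 only when V > 0.599/0.00964 = 62.1.
Without the predator, V → K = 21. Since 21 < 62.1, the predator cannot invade.

Threshold V = 62.1; K < 62.1, so no, the predator goes extinct.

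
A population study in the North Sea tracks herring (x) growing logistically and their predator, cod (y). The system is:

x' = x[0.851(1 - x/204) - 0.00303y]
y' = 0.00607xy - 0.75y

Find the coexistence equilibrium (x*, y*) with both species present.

x* ≈ 124, y* ≈ 111

From dy/dt = 0 with y > 0: 0.00607x* = 0.75, so x* = 124.
Substitute into dx/dt = 0: 0.851(1 - 124/204) = 0.00303y*.
The bracket is 0.394, giving y* = 0.336/0.00303 = 111.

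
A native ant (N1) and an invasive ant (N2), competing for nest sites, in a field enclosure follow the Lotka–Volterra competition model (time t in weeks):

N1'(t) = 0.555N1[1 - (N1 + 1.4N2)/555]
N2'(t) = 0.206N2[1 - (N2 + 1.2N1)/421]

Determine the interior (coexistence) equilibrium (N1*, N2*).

Setting both brackets to zero gives the nullclines N1 + 1.4N2 = 555 and 1.2N1 + N2 = 421.
Substituting N2 = 421 - 1.2N1 into the first: N1(1 - 1.4·1.2) = 555 - 1.4·421.
So N1* = -34.4/-0.68 = 50.6, and then N2* = 421 - 1.2·50.6 = 360.

N1* ≈ 50.6, N2* ≈ 360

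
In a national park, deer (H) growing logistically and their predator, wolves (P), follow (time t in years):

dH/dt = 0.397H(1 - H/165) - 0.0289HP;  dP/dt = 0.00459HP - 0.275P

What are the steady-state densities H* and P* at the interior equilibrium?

From dP/dt = 0 with P > 0: 0.00459H* = 0.275, so H* = 59.9.
Substitute into dH/dt = 0: 0.397(1 - 59.9/165) = 0.0289P*.
The bracket is 0.637, giving P* = 0.253/0.0289 = 8.75.

H* ≈ 59.9, P* ≈ 8.75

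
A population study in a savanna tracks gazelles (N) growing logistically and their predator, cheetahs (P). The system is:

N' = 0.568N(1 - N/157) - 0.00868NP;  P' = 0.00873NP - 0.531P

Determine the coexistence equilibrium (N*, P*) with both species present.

N* ≈ 60.8, P* ≈ 40.1

From dP/dt = 0 with P > 0: 0.00873N* = 0.531, so N* = 60.8.
Substitute into dN/dt = 0: 0.568(1 - 60.8/157) = 0.00868P*.
The bracket is 0.613, giving P* = 0.348/0.00868 = 40.1.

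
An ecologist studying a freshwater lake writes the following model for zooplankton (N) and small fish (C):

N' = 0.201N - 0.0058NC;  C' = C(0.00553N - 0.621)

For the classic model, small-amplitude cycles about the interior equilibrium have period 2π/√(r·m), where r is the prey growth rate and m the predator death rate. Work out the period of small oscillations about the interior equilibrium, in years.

Here r = 0.201 and m = 0.621, so r·m = 0.125.
ω = √0.125 = 0.353 per year, hence T = 2π/ω ≈ 17.8 years.

T ≈ 17.8 years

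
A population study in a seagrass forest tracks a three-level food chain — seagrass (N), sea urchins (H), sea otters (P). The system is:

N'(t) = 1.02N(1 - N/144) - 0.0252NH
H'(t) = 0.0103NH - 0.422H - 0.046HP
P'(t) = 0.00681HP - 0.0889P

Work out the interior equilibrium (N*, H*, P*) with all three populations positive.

From dP/dt = 0: 0.00681H* = 0.0889, so H* = 13.1.
From dN/dt = 0: 1.02(1 - N*/144) = 0.0252·13.1, giving N* = 144·(1 - 0.323) = 97.6.
From dH/dt = 0: 0.0103·97.6 - 0.422 = 0.046P*, so P* = 0.583/0.046 = 12.7.

N* ≈ 97.6, H* ≈ 13.1, P* ≈ 12.7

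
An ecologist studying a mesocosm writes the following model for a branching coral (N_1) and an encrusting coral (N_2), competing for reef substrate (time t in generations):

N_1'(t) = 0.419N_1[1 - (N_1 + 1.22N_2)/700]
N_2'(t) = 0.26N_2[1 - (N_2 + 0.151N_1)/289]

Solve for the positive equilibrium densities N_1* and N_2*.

N_1* ≈ 426, N_2* ≈ 225

Setting both brackets to zero gives the nullclines N_1 + 1.22N_2 = 700 and 0.151N_1 + N_2 = 289.
Substituting N_2 = 289 - 0.151N_1 into the first: N_1(1 - 1.22·0.151) = 700 - 1.22·289.
So N_1* = 347/0.816 = 426, and then N_2* = 289 - 0.151·426 = 225.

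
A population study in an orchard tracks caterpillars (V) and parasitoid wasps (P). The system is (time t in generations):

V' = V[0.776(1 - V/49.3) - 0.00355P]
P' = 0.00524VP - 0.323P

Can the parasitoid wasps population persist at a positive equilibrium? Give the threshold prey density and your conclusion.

Threshold V = 61.6; K < 61.6, so no, the predator goes extinct.

The predator equation gives dP/dt > 0 only when V > 0.323/0.00524 = 61.6.
Without the predator, V → K = 49.3. Since 49.3 < 61.6, the predator cannot invade.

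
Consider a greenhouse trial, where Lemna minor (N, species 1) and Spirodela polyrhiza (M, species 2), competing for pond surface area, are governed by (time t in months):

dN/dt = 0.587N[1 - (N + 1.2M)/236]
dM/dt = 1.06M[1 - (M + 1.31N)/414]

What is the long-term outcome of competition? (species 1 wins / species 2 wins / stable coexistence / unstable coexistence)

species 2 excludes species 1

Compare the nullcline intercepts: K1/α12 = 236/1.2 = 197 < K2 = 414; K2/α21 = 414/1.31 = 316 > K1 = 236.
Since the inequalities point opposite ways, species 2 can invade but species 1 cannot.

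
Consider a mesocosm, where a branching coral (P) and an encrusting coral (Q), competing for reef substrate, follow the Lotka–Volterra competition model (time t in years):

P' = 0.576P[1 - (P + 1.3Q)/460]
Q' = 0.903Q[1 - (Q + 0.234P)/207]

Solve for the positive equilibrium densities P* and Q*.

P* ≈ 274, Q* ≈ 143

Setting both brackets to zero gives the nullclines P + 1.3Q = 460 and 0.234P + Q = 207.
Substituting Q = 207 - 0.234P into the first: P(1 - 1.3·0.234) = 460 - 1.3·207.
So P* = 191/0.696 = 274, and then Q* = 207 - 0.234·274 = 143.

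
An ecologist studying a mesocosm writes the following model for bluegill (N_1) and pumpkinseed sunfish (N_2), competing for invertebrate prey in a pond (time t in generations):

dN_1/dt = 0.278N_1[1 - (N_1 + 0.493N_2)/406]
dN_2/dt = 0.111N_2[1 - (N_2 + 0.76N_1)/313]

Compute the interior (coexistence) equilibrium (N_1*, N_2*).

N_1* ≈ 402, N_2* ≈ 7.1

Setting both brackets to zero gives the nullclines N_1 + 0.493N_2 = 406 and 0.76N_1 + N_2 = 313.
Substituting N_2 = 313 - 0.76N_1 into the first: N_1(1 - 0.493·0.76) = 406 - 0.493·313.
So N_1* = 252/0.625 = 402, and then N_2* = 313 - 0.76·402 = 7.1.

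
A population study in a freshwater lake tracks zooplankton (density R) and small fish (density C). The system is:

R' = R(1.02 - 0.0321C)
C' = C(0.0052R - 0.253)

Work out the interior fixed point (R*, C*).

Set dC/dt = 0 with C > 0: 0.0052R - 0.253 = 0, so R* = 0.253/0.0052 = 48.7.
Set dR/dt = 0 with R > 0: 1.02 - 0.0321C = 0, so C* = 1.02/0.0321 = 31.8.

R* ≈ 48.7, C* ≈ 31.8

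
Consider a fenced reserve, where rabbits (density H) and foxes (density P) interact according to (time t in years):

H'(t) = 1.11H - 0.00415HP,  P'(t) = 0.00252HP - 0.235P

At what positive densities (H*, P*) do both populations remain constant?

H* ≈ 93.3, P* ≈ 267

Set dP/dt = 0 with P > 0: 0.00252H - 0.235 = 0, so H* = 0.235/0.00252 = 93.3.
Set dH/dt = 0 with H > 0: 1.11 - 0.00415P = 0, so P* = 1.11/0.00415 = 267.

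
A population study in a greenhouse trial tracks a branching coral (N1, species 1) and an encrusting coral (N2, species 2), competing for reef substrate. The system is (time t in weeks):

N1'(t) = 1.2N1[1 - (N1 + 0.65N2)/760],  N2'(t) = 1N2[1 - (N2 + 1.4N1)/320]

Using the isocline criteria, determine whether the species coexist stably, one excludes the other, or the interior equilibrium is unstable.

Compare the nullcline intercepts: K1/α12 = 760/0.65 = 1170 > K2 = 320; K2/α21 = 320/1.4 = 229 < K1 = 760.
Since the inequalities point opposite ways, species 1 can invade but species 2 cannot.

species 1 excludes species 2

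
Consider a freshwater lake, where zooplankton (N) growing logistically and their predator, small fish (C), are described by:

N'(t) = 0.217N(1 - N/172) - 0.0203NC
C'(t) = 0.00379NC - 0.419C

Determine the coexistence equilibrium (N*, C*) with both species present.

From dC/dt = 0 with C > 0: 0.00379N* = 0.419, so N* = 111.
Substitute into dN/dt = 0: 0.217(1 - 111/172) = 0.0203C*.
The bracket is 0.357, giving C* = 0.0775/0.0203 = 3.82.

N* ≈ 111, C* ≈ 3.82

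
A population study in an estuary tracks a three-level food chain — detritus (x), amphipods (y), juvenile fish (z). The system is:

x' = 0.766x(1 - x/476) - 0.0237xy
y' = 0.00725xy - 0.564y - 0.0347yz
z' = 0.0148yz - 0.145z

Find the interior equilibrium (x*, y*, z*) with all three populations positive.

From dz/dt = 0: 0.0148y* = 0.145, so y* = 9.8.
From dx/dt = 0: 0.766(1 - x*/476) = 0.0237·9.8, giving x* = 476·(1 - 0.303) = 332.
From dy/dt = 0: 0.00725·332 - 0.564 = 0.0347z*, so z* = 1.84/0.0347 = 53.1.

x* ≈ 332, y* ≈ 9.8, z* ≈ 53.1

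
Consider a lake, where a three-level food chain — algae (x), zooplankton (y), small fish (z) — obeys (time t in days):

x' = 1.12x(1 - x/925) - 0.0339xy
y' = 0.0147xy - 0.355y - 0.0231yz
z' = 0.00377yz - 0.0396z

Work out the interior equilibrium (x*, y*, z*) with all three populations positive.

From dz/dt = 0: 0.00377y* = 0.0396, so y* = 10.5.
From dx/dt = 0: 1.12(1 - x*/925) = 0.0339·10.5, giving x* = 925·(1 - 0.318) = 631.
From dy/dt = 0: 0.0147·631 - 0.355 = 0.0231z*, so z* = 8.92/0.0231 = 386.

x* ≈ 631, y* ≈ 10.5, z* ≈ 386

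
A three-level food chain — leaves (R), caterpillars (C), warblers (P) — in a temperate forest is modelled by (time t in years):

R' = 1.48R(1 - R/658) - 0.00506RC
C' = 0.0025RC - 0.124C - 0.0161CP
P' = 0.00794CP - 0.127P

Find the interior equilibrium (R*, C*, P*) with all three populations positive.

R* ≈ 622, C* ≈ 16, P* ≈ 88.9

From dP/dt = 0: 0.00794C* = 0.127, so C* = 16.
From dR/dt = 0: 1.48(1 - R*/658) = 0.00506·16, giving R* = 658·(1 - 0.0547) = 622.
From dC/dt = 0: 0.0025·622 - 0.124 = 0.0161P*, so P* = 1.43/0.0161 = 88.9.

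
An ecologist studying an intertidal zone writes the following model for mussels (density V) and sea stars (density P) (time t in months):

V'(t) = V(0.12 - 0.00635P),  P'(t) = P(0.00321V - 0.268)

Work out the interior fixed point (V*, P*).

V* ≈ 83.5, P* ≈ 18.9

Set dP/dt = 0 with P > 0: 0.00321V - 0.268 = 0, so V* = 0.268/0.00321 = 83.5.
Set dV/dt = 0 with V > 0: 0.12 - 0.00635P = 0, so P* = 0.12/0.00635 = 18.9.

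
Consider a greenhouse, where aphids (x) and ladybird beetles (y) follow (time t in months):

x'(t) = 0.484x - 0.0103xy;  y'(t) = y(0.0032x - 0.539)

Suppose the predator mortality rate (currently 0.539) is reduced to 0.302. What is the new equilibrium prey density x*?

x* ≈ 94.4

At the interior fixed point, setting dy/dt = 0 with y > 0 fixes x* = (predator death rate)/(xy coefficient) — independent of the other coefficients.
With the change, x* = 0.302/0.0032 = 94.4; it falls from 168.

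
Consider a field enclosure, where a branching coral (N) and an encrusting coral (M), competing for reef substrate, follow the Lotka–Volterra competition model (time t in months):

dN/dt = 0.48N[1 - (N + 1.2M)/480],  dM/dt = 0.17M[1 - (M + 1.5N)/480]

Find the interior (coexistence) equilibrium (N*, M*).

N* ≈ 120, M* ≈ 300

Setting both brackets to zero gives the nullclines N + 1.2M = 480 and 1.5N + M = 480.
Substituting M = 480 - 1.5N into the first: N(1 - 1.2·1.5) = 480 - 1.2·480.
So N* = -96/-0.8 = 120, and then M* = 480 - 1.5·120 = 300.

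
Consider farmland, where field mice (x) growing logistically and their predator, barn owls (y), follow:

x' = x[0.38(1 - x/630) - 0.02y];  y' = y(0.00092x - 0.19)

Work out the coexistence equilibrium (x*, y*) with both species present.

From dy/dt = 0 with y > 0: 0.00092x* = 0.19, so x* = 207.
Substitute into dx/dt = 0: 0.38(1 - 207/630) = 0.02y*.
The bracket is 0.672, giving y* = 0.255/0.02 = 12.8.

x* ≈ 207, y* ≈ 12.8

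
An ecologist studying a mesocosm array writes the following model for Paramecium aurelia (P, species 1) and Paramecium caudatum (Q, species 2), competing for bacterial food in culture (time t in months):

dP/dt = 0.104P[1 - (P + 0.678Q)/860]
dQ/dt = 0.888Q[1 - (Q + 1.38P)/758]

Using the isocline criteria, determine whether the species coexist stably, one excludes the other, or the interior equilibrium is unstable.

Compare the nullcline intercepts: K1/α12 = 860/0.678 = 1270 > K2 = 758; K2/α21 = 758/1.38 = 549 < K1 = 860.
Since the inequalities point opposite ways, species 1 can invade but species 2 cannot.

species 1 excludes species 2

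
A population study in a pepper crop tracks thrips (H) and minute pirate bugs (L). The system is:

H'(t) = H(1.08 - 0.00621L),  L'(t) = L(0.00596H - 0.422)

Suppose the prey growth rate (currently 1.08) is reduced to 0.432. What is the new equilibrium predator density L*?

At the interior fixed point, setting dH/dt = 0 with H > 0 fixes L* = (prey growth rate)/(HL coefficient) — independent of the other coefficients.
With the change, L* = 0.432/0.00621 = 69.6; it falls from 174.

L* ≈ 69.6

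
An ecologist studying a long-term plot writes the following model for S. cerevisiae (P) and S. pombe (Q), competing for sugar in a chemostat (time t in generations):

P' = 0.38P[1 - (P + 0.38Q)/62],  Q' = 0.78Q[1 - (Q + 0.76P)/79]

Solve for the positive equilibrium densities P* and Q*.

Setting both brackets to zero gives the nullclines P + 0.38Q = 62 and 0.76P + Q = 79.
Substituting Q = 79 - 0.76P into the first: P(1 - 0.38·0.76) = 62 - 0.38·79.
So P* = 32/0.711 = 45, and then Q* = 79 - 0.76·45 = 44.8.

P* ≈ 45, Q* ≈ 44.8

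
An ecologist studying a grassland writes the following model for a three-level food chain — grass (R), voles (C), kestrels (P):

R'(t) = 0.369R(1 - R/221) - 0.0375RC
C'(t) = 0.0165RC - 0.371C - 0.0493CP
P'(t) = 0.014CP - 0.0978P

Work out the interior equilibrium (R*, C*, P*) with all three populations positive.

From dP/dt = 0: 0.014C* = 0.0978, so C* = 6.99.
From dR/dt = 0: 0.369(1 - R*/221) = 0.0375·6.99, giving R* = 221·(1 - 0.71) = 64.1.
From dC/dt = 0: 0.0165·64.1 - 0.371 = 0.0493P*, so P* = 0.687/0.0493 = 13.9.

R* ≈ 64.1, C* ≈ 6.99, P* ≈ 13.9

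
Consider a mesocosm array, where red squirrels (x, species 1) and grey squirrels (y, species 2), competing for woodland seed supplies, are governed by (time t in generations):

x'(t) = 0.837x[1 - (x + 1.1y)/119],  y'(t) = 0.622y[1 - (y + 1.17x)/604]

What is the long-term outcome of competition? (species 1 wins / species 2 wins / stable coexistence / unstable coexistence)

species 2 excludes species 1

Compare the nullcline intercepts: K1/α12 = 119/1.1 = 108 < K2 = 604; K2/α21 = 604/1.17 = 516 > K1 = 119.
Since the inequalities point opposite ways, species 2 can invade but species 1 cannot.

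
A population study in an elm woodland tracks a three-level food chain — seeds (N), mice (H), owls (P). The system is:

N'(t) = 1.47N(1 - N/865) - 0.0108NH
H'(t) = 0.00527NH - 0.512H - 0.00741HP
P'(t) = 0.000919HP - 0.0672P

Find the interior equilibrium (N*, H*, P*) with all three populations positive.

From dP/dt = 0: 0.000919H* = 0.0672, so H* = 73.1.
From dN/dt = 0: 1.47(1 - N*/865) = 0.0108·73.1, giving N* = 865·(1 - 0.537) = 400.
From dH/dt = 0: 0.00527·400 - 0.512 = 0.00741P*, so P* = 1.6/0.00741 = 216.

N* ≈ 400, H* ≈ 73.1, P* ≈ 216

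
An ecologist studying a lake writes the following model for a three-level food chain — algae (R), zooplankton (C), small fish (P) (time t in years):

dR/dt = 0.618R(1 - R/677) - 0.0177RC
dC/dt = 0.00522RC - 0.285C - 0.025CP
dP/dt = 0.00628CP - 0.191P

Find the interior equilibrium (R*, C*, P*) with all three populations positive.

R* ≈ 87.3, C* ≈ 30.4, P* ≈ 6.82

From dP/dt = 0: 0.00628C* = 0.191, so C* = 30.4.
From dR/dt = 0: 0.618(1 - R*/677) = 0.0177·30.4, giving R* = 677·(1 - 0.871) = 87.3.
From dC/dt = 0: 0.00522·87.3 - 0.285 = 0.025P*, so P* = 0.171/0.025 = 6.82.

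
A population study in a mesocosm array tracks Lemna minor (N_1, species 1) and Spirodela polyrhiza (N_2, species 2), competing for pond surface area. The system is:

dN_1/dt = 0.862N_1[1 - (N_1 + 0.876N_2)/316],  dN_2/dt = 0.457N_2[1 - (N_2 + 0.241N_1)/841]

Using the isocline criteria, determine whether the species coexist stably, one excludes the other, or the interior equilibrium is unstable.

species 2 excludes species 1

Compare the nullcline intercepts: K1/α12 = 316/0.876 = 361 < K2 = 841; K2/α21 = 841/0.241 = 3490 > K1 = 316.
Since the inequalities point opposite ways, species 2 can invade but species 1 cannot.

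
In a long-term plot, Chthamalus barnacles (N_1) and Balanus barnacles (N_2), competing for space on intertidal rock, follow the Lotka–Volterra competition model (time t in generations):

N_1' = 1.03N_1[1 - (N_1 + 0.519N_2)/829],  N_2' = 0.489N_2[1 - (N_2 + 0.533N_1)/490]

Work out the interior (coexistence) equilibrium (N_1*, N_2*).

Setting both brackets to zero gives the nullclines N_1 + 0.519N_2 = 829 and 0.533N_1 + N_2 = 490.
Substituting N_2 = 490 - 0.533N_1 into the first: N_1(1 - 0.519·0.533) = 829 - 0.519·490.
So N_1* = 575/0.723 = 794, and then N_2* = 490 - 0.533·794 = 66.6.

N_1* ≈ 794, N_2* ≈ 66.6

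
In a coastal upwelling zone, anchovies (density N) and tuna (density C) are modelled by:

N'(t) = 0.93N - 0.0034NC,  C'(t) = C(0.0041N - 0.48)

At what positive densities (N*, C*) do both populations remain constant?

Set dC/dt = 0 with C > 0: 0.0041N - 0.48 = 0, so N* = 0.48/0.0041 = 117.
Set dN/dt = 0 with N > 0: 0.93 - 0.0034C = 0, so C* = 0.93/0.0034 = 274.

N* ≈ 117, C* ≈ 274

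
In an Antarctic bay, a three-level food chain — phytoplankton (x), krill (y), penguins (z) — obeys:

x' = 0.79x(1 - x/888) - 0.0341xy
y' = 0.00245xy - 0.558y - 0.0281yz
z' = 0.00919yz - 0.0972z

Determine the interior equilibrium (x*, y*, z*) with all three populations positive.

x* ≈ 483, y* ≈ 10.6, z* ≈ 22.2

From dz/dt = 0: 0.00919y* = 0.0972, so y* = 10.6.
From dx/dt = 0: 0.79(1 - x*/888) = 0.0341·10.6, giving x* = 888·(1 - 0.457) = 483.
From dy/dt = 0: 0.00245·483 - 0.558 = 0.0281z*, so z* = 0.624/0.0281 = 22.2.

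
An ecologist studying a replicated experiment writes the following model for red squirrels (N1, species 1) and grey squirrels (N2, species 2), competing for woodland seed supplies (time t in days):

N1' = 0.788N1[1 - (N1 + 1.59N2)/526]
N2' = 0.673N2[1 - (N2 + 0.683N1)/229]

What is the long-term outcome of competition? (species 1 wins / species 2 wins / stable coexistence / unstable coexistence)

Compare the nullcline intercepts: K1/α12 = 526/1.59 = 331 > K2 = 229; K2/α21 = 229/0.683 = 335 < K1 = 526.
Since the inequalities point opposite ways, species 1 can invade but species 2 cannot.

species 1 excludes species 2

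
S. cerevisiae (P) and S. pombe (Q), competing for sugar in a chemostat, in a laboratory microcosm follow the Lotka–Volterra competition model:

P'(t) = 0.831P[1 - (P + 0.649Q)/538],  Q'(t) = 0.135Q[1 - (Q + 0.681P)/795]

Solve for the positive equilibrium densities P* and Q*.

P* ≈ 39.5, Q* ≈ 768

Setting both brackets to zero gives the nullclines P + 0.649Q = 538 and 0.681P + Q = 795.
Substituting Q = 795 - 0.681P into the first: P(1 - 0.649·0.681) = 538 - 0.649·795.
So P* = 22/0.558 = 39.5, and then Q* = 795 - 0.681·39.5 = 768.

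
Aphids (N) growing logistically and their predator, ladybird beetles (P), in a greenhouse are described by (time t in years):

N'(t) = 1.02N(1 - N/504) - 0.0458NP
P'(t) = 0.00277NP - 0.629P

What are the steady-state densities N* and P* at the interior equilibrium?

N* ≈ 227, P* ≈ 12.2

From dP/dt = 0 with P > 0: 0.00277N* = 0.629, so N* = 227.
Substitute into dN/dt = 0: 1.02(1 - 227/504) = 0.0458P*.
The bracket is 0.549, giving P* = 0.56/0.0458 = 12.2.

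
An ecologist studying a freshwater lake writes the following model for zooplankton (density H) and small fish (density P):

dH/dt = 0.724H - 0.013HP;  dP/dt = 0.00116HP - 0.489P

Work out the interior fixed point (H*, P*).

Set dP/dt = 0 with P > 0: 0.00116H - 0.489 = 0, so H* = 0.489/0.00116 = 422.
Set dH/dt = 0 with H > 0: 0.724 - 0.013P = 0, so P* = 0.724/0.013 = 55.7.

H* ≈ 422, P* ≈ 55.7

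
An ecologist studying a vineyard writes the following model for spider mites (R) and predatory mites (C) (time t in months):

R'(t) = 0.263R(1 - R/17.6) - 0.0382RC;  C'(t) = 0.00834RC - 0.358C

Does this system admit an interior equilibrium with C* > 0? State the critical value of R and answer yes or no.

The predator equation gives dC/dt > 0 only when R > 0.358/0.00834 = 42.9.
Without the predator, R → K = 17.6. Since 17.6 < 42.9, the predator cannot invade.

Threshold R = 42.9; K < 42.9, so no, the predator goes extinct.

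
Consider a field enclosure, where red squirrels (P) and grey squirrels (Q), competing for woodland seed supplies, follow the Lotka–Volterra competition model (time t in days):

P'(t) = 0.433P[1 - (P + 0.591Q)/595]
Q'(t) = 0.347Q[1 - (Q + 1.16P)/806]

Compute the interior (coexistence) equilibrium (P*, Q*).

P* ≈ 377, Q* ≈ 368

Setting both brackets to zero gives the nullclines P + 0.591Q = 595 and 1.16P + Q = 806.
Substituting Q = 806 - 1.16P into the first: P(1 - 0.591·1.16) = 595 - 0.591·806.
So P* = 119/0.314 = 377, and then Q* = 806 - 1.16·377 = 368.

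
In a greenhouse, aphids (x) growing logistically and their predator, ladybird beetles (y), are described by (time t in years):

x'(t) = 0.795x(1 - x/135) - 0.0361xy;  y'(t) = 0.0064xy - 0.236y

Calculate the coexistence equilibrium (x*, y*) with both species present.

x* ≈ 36.9, y* ≈ 16

From dy/dt = 0 with y > 0: 0.0064x* = 0.236, so x* = 36.9.
Substitute into dx/dt = 0: 0.795(1 - 36.9/135) = 0.0361y*.
The bracket is 0.727, giving y* = 0.578/0.0361 = 16.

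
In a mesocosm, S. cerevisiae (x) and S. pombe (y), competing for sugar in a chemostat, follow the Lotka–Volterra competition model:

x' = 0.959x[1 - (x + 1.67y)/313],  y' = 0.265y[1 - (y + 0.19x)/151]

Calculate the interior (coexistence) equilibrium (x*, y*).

x* ≈ 89.1, y* ≈ 134

Setting both brackets to zero gives the nullclines x + 1.67y = 313 and 0.19x + y = 151.
Substituting y = 151 - 0.19x into the first: x(1 - 1.67·0.19) = 313 - 1.67·151.
So x* = 60.8/0.683 = 89.1, and then y* = 151 - 0.19·89.1 = 134.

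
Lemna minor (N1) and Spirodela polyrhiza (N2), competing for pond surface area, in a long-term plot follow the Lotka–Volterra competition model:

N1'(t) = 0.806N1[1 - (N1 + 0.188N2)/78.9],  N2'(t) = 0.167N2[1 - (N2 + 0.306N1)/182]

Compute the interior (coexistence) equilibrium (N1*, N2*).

Setting both brackets to zero gives the nullclines N1 + 0.188N2 = 78.9 and 0.306N1 + N2 = 182.
Substituting N2 = 182 - 0.306N1 into the first: N1(1 - 0.188·0.306) = 78.9 - 0.188·182.
So N1* = 44.7/0.942 = 47.4, and then N2* = 182 - 0.306·47.4 = 167.

N1* ≈ 47.4, N2* ≈ 167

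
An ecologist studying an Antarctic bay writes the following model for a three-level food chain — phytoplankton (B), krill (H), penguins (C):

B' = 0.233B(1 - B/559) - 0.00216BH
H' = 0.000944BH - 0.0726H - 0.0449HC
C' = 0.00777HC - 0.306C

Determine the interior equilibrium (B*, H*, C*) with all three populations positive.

B* ≈ 355, H* ≈ 39.4, C* ≈ 5.84

From dC/dt = 0: 0.00777H* = 0.306, so H* = 39.4.
From dB/dt = 0: 0.233(1 - B*/559) = 0.00216·39.4, giving B* = 559·(1 - 0.365) = 355.
From dH/dt = 0: 0.000944·355 - 0.0726 = 0.0449C*, so C* = 0.262/0.0449 = 5.84.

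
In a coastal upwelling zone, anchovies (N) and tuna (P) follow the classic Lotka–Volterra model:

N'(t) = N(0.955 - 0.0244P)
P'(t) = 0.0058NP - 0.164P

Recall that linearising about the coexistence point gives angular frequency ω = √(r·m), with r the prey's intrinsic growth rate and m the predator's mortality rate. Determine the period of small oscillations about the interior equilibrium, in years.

T ≈ 15.9 years

Here r = 0.955 and m = 0.164, so r·m = 0.157.
ω = √0.157 = 0.396 per year, hence T = 2π/ω ≈ 15.9 years.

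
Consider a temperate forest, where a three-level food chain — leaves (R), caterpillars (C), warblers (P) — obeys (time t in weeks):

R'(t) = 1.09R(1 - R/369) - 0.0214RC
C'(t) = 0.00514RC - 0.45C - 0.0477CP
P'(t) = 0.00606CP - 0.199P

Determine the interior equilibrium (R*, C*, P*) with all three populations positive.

R* ≈ 131, C* ≈ 32.8, P* ≈ 4.69

From dP/dt = 0: 0.00606C* = 0.199, so C* = 32.8.
From dR/dt = 0: 1.09(1 - R*/369) = 0.0214·32.8, giving R* = 369·(1 - 0.645) = 131.
From dC/dt = 0: 0.00514·131 - 0.45 = 0.0477P*, so P* = 0.224/0.0477 = 4.69.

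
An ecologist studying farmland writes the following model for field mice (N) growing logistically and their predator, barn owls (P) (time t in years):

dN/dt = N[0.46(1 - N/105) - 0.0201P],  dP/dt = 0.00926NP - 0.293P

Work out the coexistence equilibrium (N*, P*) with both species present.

N* ≈ 31.6, P* ≈ 16

From dP/dt = 0 with P > 0: 0.00926N* = 0.293, so N* = 31.6.
Substitute into dN/dt = 0: 0.46(1 - 31.6/105) = 0.0201P*.
The bracket is 0.699, giving P* = 0.321/0.0201 = 16.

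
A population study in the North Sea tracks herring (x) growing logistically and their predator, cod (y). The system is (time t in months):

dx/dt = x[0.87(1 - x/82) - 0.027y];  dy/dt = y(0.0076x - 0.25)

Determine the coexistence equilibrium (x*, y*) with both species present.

From dy/dt = 0 with y > 0: 0.0076x* = 0.25, so x* = 32.9.
Substitute into dx/dt = 0: 0.87(1 - 32.9/82) = 0.027y*.
The bracket is 0.599, giving y* = 0.521/0.027 = 19.3.

x* ≈ 32.9, y* ≈ 19.3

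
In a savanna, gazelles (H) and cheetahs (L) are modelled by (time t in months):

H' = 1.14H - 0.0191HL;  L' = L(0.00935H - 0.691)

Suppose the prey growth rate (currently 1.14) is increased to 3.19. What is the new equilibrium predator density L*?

L* ≈ 167

At the interior fixed point, setting dH/dt = 0 with H > 0 fixes L* = (prey growth rate)/(HL coefficient) — independent of the other coefficients.
With the change, L* = 3.19/0.0191 = 167; it rises from 59.7.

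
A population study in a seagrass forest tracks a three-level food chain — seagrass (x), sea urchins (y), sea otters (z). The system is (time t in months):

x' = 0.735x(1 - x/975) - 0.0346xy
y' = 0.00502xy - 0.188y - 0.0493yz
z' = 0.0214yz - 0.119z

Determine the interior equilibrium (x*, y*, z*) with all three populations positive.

x* ≈ 720, y* ≈ 5.56, z* ≈ 69.5

From dz/dt = 0: 0.0214y* = 0.119, so y* = 5.56.
From dx/dt = 0: 0.735(1 - x*/975) = 0.0346·5.56, giving x* = 975·(1 - 0.262) = 720.
From dy/dt = 0: 0.00502·720 - 0.188 = 0.0493z*, so z* = 3.43/0.0493 = 69.5.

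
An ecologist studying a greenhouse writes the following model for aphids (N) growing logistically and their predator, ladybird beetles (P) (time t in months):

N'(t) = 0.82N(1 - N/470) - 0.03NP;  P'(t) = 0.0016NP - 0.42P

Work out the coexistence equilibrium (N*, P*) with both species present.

N* ≈ 262, P* ≈ 12.1

From dP/dt = 0 with P > 0: 0.0016N* = 0.42, so N* = 262.
Substitute into dN/dt = 0: 0.82(1 - 262/470) = 0.03P*.
The bracket is 0.441, giving P* = 0.362/0.03 = 12.1.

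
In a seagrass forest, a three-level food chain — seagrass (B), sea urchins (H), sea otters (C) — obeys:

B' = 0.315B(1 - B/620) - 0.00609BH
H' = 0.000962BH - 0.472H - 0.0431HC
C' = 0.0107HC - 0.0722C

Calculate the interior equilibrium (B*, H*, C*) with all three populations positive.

From dC/dt = 0: 0.0107H* = 0.0722, so H* = 6.75.
From dB/dt = 0: 0.315(1 - B*/620) = 0.00609·6.75, giving B* = 620·(1 - 0.13) = 539.
From dH/dt = 0: 0.000962·539 - 0.472 = 0.0431C*, so C* = 0.0466/0.0431 = 1.08.

B* ≈ 539, H* ≈ 6.75, C* ≈ 1.08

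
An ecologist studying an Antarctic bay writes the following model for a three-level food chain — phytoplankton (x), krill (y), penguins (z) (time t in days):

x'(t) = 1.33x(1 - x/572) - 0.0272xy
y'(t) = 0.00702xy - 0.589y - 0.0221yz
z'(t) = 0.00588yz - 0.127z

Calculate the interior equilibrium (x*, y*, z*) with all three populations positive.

From dz/dt = 0: 0.00588y* = 0.127, so y* = 21.6.
From dx/dt = 0: 1.33(1 - x*/572) = 0.0272·21.6, giving x* = 572·(1 - 0.442) = 319.
From dy/dt = 0: 0.00702·319 - 0.589 = 0.0221z*, so z* = 1.65/0.0221 = 74.8.

x* ≈ 319, y* ≈ 21.6, z* ≈ 74.8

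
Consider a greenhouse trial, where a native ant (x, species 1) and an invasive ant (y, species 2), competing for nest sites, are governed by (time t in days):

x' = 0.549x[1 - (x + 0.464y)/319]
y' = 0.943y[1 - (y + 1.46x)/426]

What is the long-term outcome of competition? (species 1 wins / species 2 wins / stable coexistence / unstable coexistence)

species 1 excludes species 2

Compare the nullcline intercepts: K1/α12 = 319/0.464 = 688 > K2 = 426; K2/α21 = 426/1.46 = 292 < K1 = 319.
Since the inequalities point opposite ways, species 1 can invade but species 2 cannot.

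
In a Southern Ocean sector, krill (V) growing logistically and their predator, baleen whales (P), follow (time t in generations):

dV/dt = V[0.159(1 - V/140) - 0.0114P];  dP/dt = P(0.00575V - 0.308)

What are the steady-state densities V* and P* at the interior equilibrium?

V* ≈ 53.6, P* ≈ 8.61

From dP/dt = 0 with P > 0: 0.00575V* = 0.308, so V* = 53.6.
Substitute into dV/dt = 0: 0.159(1 - 53.6/140) = 0.0114P*.
The bracket is 0.617, giving P* = 0.0982/0.0114 = 8.61.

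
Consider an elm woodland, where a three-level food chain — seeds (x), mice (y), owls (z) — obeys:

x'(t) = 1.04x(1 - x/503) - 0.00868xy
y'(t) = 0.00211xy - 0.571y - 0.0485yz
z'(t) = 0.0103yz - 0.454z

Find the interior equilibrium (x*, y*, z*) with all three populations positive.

From dz/dt = 0: 0.0103y* = 0.454, so y* = 44.1.
From dx/dt = 0: 1.04(1 - x*/503) = 0.00868·44.1, giving x* = 503·(1 - 0.368) = 318.
From dy/dt = 0: 0.00211·318 - 0.571 = 0.0485z*, so z* = 0.0999/0.0485 = 2.06.

x* ≈ 318, y* ≈ 44.1, z* ≈ 2.06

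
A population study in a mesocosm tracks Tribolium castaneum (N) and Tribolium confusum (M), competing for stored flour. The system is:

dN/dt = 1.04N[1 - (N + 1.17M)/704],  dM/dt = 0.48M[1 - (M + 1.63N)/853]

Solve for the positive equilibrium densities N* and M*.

Setting both brackets to zero gives the nullclines N + 1.17M = 704 and 1.63N + M = 853.
Substituting M = 853 - 1.63N into the first: N(1 - 1.17·1.63) = 704 - 1.17·853.
So N* = -294/-0.907 = 324, and then M* = 853 - 1.63·324 = 325.

N* ≈ 324, M* ≈ 325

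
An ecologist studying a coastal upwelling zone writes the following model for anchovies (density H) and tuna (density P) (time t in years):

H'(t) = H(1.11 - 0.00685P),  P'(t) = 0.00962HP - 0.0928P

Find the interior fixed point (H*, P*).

Set dP/dt = 0 with P > 0: 0.00962H - 0.0928 = 0, so H* = 0.0928/0.00962 = 9.65.
Set dH/dt = 0 with H > 0: 1.11 - 0.00685P = 0, so P* = 1.11/0.00685 = 162.

H* ≈ 9.65, P* ≈ 162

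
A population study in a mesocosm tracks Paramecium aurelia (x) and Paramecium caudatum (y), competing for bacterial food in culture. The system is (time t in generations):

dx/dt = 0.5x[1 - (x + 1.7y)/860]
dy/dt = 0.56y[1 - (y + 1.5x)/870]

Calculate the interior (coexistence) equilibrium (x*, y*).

x* ≈ 399, y* ≈ 271

Setting both brackets to zero gives the nullclines x + 1.7y = 860 and 1.5x + y = 870.
Substituting y = 870 - 1.5x into the first: x(1 - 1.7·1.5) = 860 - 1.7·870.
So x* = -619/-1.55 = 399, and then y* = 870 - 1.5·399 = 271.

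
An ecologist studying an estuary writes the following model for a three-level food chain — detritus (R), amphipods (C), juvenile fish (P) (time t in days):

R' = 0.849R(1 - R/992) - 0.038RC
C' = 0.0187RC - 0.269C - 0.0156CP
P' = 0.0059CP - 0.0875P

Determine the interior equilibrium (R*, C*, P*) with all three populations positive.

From dP/dt = 0: 0.0059C* = 0.0875, so C* = 14.8.
From dR/dt = 0: 0.849(1 - R*/992) = 0.038·14.8, giving R* = 992·(1 - 0.664) = 334.
From dC/dt = 0: 0.0187·334 - 0.269 = 0.0156P*, so P* = 5.97/0.0156 = 383.

R* ≈ 334, C* ≈ 14.8, P* ≈ 383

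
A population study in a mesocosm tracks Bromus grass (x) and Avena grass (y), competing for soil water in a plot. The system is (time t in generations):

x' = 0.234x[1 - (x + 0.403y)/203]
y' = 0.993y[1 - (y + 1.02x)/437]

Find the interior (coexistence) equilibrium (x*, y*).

Setting both brackets to zero gives the nullclines x + 0.403y = 203 and 1.02x + y = 437.
Substituting y = 437 - 1.02x into the first: x(1 - 0.403·1.02) = 203 - 0.403·437.
So x* = 26.9/0.589 = 45.7, and then y* = 437 - 1.02·45.7 = 390.

x* ≈ 45.7, y* ≈ 390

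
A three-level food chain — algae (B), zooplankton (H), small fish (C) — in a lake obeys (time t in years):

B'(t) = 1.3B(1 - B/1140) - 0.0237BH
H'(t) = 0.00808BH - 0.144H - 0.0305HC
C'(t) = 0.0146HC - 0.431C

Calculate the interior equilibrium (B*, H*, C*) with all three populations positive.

From dC/dt = 0: 0.0146H* = 0.431, so H* = 29.5.
From dB/dt = 0: 1.3(1 - B*/1140) = 0.0237·29.5, giving B* = 1140·(1 - 0.538) = 526.
From dH/dt = 0: 0.00808·526 - 0.144 = 0.0305C*, so C* = 4.11/0.0305 = 135.

B* ≈ 526, H* ≈ 29.5, C* ≈ 135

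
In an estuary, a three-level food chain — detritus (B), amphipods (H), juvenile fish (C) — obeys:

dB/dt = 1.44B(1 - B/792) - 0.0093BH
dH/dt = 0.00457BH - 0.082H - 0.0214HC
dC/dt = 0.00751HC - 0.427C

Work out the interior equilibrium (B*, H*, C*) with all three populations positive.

B* ≈ 501, H* ≈ 56.9, C* ≈ 103

From dC/dt = 0: 0.00751H* = 0.427, so H* = 56.9.
From dB/dt = 0: 1.44(1 - B*/792) = 0.0093·56.9, giving B* = 792·(1 - 0.367) = 501.
From dH/dt = 0: 0.00457·501 - 0.082 = 0.0214C*, so C* = 2.21/0.0214 = 103.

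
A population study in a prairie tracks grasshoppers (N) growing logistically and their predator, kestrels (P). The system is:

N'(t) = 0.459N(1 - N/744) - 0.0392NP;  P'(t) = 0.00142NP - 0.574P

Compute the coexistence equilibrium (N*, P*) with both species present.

From dP/dt = 0 with P > 0: 0.00142N* = 0.574, so N* = 404.
Substitute into dN/dt = 0: 0.459(1 - 404/744) = 0.0392P*.
The bracket is 0.457, giving P* = 0.21/0.0392 = 5.35.

N* ≈ 404, P* ≈ 5.35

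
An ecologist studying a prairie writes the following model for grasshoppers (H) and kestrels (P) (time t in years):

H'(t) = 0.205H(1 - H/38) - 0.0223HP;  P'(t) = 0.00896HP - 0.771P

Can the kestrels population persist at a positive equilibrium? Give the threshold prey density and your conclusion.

Threshold H = 86; K < 86, so no, the predator goes extinct.

The predator equation gives dP/dt > 0 only when H > 0.771/0.00896 = 86.
Without the predator, H → K = 38. Since 38 < 86, the predator cannot invade.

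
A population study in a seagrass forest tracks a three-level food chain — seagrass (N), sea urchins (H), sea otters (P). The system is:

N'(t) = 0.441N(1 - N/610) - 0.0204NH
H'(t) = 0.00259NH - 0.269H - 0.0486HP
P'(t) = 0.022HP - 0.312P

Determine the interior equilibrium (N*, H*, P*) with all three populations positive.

From dP/dt = 0: 0.022H* = 0.312, so H* = 14.2.
From dN/dt = 0: 0.441(1 - N*/610) = 0.0204·14.2, giving N* = 610·(1 - 0.656) = 210.
From dH/dt = 0: 0.00259·210 - 0.269 = 0.0486P*, so P* = 0.274/0.0486 = 5.65.

N* ≈ 210, H* ≈ 14.2, P* ≈ 5.65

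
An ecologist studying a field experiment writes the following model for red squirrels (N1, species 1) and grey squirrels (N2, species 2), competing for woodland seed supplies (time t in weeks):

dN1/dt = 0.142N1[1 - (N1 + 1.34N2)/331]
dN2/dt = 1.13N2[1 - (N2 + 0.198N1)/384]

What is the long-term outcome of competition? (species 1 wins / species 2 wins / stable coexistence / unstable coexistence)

Compare the nullcline intercepts: K1/α12 = 331/1.34 = 247 < K2 = 384; K2/α21 = 384/0.198 = 1940 > K1 = 331.
Since the inequalities point opposite ways, species 2 can invade but species 1 cannot.

species 2 excludes species 1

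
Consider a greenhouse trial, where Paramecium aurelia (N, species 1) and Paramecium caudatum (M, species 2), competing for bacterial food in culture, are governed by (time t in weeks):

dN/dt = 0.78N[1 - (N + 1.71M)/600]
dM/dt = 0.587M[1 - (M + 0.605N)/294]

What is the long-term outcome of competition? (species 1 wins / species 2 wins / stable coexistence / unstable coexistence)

Compare the nullcline intercepts: K1/α12 = 600/1.71 = 351 > K2 = 294; K2/α21 = 294/0.605 = 486 < K1 = 600.
Since the inequalities point opposite ways, species 1 can invade but species 2 cannot.

species 1 excludes species 2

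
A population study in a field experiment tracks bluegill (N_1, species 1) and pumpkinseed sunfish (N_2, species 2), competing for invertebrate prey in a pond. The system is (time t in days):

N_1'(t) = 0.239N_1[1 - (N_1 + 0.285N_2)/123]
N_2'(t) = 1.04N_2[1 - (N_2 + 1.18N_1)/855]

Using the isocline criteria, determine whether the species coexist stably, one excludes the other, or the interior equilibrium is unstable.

species 2 excludes species 1

Compare the nullcline intercepts: K1/α12 = 123/0.285 = 432 < K2 = 855; K2/α21 = 855/1.18 = 725 > K1 = 123.
Since the inequalities point opposite ways, species 2 can invade but species 1 cannot.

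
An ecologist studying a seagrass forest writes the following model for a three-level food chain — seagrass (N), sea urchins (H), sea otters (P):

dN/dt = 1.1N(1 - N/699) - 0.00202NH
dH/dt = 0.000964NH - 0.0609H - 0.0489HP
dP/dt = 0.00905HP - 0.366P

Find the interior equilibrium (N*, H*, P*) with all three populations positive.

From dP/dt = 0: 0.00905H* = 0.366, so H* = 40.4.
From dN/dt = 0: 1.1(1 - N*/699) = 0.00202·40.4, giving N* = 699·(1 - 0.0743) = 647.
From dH/dt = 0: 0.000964·647 - 0.0609 = 0.0489P*, so P* = 0.563/0.0489 = 11.5.

N* ≈ 647, H* ≈ 40.4, P* ≈ 11.5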